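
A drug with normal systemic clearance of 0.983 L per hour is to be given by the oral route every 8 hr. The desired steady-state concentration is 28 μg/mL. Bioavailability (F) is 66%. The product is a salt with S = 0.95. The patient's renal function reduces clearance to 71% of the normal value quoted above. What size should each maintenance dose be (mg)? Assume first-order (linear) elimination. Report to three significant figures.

Patient clearance = 0.71 × 0.9830 = 0.6979 L/h
At steady state, dose per interval replaces the amount cleared in that interval: F·S·D/τ = CL·Css.
D = CL × Css × τ / F / S = 0.6979 × 28 × 8 / 0.66 / 0.95 = 249.3 mg

249 mg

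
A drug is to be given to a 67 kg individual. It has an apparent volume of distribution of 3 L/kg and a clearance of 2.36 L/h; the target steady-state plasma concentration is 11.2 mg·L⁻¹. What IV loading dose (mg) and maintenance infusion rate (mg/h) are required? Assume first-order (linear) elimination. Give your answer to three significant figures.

(a) 2250 mg; (b) 26.4 mg/h

Vd = 3 L/kg × 67 kg = 201.0 L
Loading dose = Vd × C = 201.0 × 11.2 = 2251 mg
Maintenance: replace elimination → rate = CL × Css = 2.360 × 11.2 = 26.43 mg/h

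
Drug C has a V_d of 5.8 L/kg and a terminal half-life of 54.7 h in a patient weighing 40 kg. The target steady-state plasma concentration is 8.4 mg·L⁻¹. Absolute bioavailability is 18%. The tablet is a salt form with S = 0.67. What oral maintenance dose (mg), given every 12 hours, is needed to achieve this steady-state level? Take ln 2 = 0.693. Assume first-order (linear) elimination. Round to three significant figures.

Total Vd = 5.8 × 40 = 232.0 L
CL = 0.693 × Vd / t½ = 0.693 × 232.0 / 54.7 = 2.939 L/h
D = CL × Css × τ / F / S = 2.939 × 8.4 × 12 / 0.18 / 0.67 = 2456 mg

2460 mg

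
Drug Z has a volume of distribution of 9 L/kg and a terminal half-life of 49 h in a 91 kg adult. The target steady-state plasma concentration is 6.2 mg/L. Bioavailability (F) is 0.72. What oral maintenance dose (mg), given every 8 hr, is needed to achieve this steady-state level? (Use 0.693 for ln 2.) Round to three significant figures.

Vd = 9 L/kg × 91 kg = 819.0 L
CL = 0.693 × Vd / t½ = 0.693 × 819.0 / 49 = 11.58 L/h
D = CL × Css × τ / F = 11.58 × 6.2 × 8 / 0.72 = 797.7 mg

798 mg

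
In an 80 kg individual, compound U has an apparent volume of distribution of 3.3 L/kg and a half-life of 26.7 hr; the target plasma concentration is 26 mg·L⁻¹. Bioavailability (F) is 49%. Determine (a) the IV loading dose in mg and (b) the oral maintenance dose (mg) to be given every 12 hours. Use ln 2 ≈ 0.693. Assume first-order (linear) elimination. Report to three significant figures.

Total Vd = 3.3 × 80 = 264.0 L
LD = Vd × C = 264.0 × 26 = 6864 mg
CL = 0.693 × Vd / t½ = 0.693 × 264.0 / 26.7 = 6.852 L/h
D = CL × Css × τ / F = 6.852 × 26 × 12 / 0.49 = 4363 mg

(a) 6860 mg; (b) 4360 mg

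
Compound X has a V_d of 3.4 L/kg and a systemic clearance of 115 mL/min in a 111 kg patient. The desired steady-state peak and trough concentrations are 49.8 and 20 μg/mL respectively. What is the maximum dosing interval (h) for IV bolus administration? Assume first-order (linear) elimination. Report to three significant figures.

Vd = 3.4 L/kg × 111 kg = 377.4 L
CL = 115 mL/min × 60/1000 = 6.900 L/h
k = CL / Vd = 6.900 / 377.4 = 0.01828 h⁻¹
Between IV bolus doses, concentration decays as C = C₀·e^(−kτ), so C_peak/C_trough = e^(kτ).
τ_max = ln(C_peak/C_trough) / k = ln(49.8/20) / 0.01828 = 0.9123 / 0.01828 = 49.91 h

49.9 h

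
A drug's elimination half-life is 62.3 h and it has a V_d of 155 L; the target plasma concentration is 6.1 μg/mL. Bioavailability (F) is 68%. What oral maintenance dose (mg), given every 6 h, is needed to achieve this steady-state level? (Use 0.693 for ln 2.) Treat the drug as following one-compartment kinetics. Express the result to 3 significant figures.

CL = 0.693 × Vd / t½ = 0.693 × 155.0 / 62.3 = 1.724 L/h
D = CL × Css × τ / F = 1.724 × 6.1 × 6 / 0.68 = 92.79 mg

92.8 mg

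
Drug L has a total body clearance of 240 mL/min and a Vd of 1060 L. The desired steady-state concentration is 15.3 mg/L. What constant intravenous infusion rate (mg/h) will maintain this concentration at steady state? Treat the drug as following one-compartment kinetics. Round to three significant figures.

220 mg/h

Convert clearance: 240 mL/min × 60 min/h ÷ 1000 mL/L = 14.40 L/h
Rate = CL × Css = 14.40 × 15.3 = 220.3 mg/h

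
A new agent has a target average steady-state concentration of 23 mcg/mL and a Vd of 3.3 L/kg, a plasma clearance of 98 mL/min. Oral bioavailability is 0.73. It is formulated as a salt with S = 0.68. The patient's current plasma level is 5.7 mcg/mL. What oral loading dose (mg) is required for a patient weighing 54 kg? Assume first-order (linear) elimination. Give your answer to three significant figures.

6210 mg

Vd(total) = 54 kg × 3.3 L/kg = 178.2 L
The loading dose fills Vd to the target concentration.
Concentration deficit ΔC = 23 − 5.7 = 17.30 mg/L
LD = Vd × ΔC / F / S = 178.2 × 17.30 / 0.73 / 0.68 = 6210 mg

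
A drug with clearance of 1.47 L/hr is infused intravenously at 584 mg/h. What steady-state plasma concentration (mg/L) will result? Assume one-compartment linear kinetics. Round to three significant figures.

Css = rate / CL = 584 / 1.470 = 397.3 mg/L

397 mg/L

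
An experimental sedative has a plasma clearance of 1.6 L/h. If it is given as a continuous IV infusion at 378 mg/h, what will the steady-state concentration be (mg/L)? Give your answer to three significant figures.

Css = rate / CL = 378 / 1.600 = 236.3 mg/L

236 mg/L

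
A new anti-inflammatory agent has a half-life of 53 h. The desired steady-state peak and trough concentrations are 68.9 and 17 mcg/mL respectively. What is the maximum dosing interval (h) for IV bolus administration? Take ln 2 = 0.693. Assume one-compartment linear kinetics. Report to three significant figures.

107 h

k = 0.693 / t½ = 0.693 / 53 = 0.01308 h⁻¹
Between IV bolus doses, concentration decays as C = C₀·e^(−kτ), so C_peak/C_trough = e^(kτ).
τ_max = ln(C_peak/C_trough) / k = ln(68.9/17) / 0.01308 = 1.399 / 0.01308 = 107.0 h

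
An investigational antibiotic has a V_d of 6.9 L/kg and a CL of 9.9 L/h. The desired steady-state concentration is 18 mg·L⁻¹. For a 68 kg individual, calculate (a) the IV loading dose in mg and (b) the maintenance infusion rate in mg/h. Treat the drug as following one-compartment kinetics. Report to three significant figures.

(a) 8450 mg; (b) 178 mg/h

Total Vd = 6.9 × 68 = 469.2 L
Loading: fill Vd to C_target → 469.2 L × 18 mg/L = 8446 mg
Infusion rate = 9.900 L/h × 18 mg/L = 178.2 mg/h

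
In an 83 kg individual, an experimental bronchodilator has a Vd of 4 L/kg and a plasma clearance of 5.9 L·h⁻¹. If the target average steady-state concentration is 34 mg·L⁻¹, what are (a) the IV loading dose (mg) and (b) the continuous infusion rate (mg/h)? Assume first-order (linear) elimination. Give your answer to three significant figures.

Total Vd = 4 × 83 = 332.0 L
Loading dose = Vd × C = 332.0 × 34 = 11290 mg
Infusion rate = 5.900 L/h × 34 mg/L = 200.6 mg/h

(a) 11300 mg; (b) 201 mg/h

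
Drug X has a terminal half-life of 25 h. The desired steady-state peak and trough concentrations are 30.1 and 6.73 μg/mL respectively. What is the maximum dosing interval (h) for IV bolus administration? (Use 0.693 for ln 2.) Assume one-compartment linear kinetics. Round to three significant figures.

k = 0.693 / t½ = 0.693 / 25 = 0.02772 h⁻¹
Between IV bolus doses, concentration decays as C = C₀·e^(−kτ), so C_peak/C_trough = e^(kτ).
τ_max = ln(C_peak/C_trough) / k = ln(30.1/6.73) / 0.02772 = 1.498 / 0.02772 = 54.04 h

54.0 h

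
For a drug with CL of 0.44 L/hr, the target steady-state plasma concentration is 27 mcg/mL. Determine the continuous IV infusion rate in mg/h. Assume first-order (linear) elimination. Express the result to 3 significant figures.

11.9 mg/h

Infusion rate = CL · Css = 0.4400 L/h × 27 mg/L = 11.88 mg/h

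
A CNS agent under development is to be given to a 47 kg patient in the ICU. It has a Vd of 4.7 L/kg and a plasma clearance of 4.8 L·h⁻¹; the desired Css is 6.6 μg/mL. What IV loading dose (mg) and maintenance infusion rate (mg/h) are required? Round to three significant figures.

(a) 1460 mg; (b) 31.7 mg/h

Vd = 4.7 L/kg × 47 kg = 220.9 L
LD = Vd · C_target = 220.9 × 6.6 = 1458 mg
Maintenance: replace elimination → rate = CL × Css = 4.800 × 6.6 = 31.68 mg/h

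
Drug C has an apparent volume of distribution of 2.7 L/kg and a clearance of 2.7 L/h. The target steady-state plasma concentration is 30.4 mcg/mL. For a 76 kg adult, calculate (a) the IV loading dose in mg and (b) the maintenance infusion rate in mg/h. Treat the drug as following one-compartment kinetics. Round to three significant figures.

Vd(total) = 76 kg × 2.7 L/kg = 205.2 L
Loading: fill Vd to C_target → 205.2 L × 30.4 mg/L = 6238 mg
Maintenance: replace elimination → rate = CL × Css = 2.700 × 30.4 = 82.08 mg/h

(a) 6240 mg; (b) 82.1 mg/h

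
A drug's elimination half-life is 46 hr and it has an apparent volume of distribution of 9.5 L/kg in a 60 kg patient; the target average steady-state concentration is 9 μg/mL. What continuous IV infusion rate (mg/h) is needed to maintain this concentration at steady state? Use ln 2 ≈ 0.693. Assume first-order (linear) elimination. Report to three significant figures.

77.3 mg/h

Vd(total) = 60 kg × 9.5 L/kg = 570.0 L
CL = 0.693 × Vd / t½ = 0.693 × 570.0 / 46 = 8.587 L/h
Infusion rate = CL × Css = 8.587 × 9 = 77.28 mg/h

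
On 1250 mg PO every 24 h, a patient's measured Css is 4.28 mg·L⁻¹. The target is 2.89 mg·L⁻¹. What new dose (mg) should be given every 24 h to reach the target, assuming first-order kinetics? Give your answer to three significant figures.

844 mg

For first-order elimination, Css ∝ F·D/(CL·τ); F and CL are unchanged, so Css ∝ D/τ.
D₂ = D₁ × (Css,target / Css,current) = 1250 × 2.89/4.28 = 844.0 mg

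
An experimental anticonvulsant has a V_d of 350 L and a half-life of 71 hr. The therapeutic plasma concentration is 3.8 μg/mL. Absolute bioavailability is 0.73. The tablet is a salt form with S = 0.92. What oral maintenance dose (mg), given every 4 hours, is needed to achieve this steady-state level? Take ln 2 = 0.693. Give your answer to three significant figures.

77.3 mg

CL = 0.693 × Vd / t½ = 0.693 × 350.0 / 71 = 3.416 L/h
D = CL × Css × τ / F / S = 3.416 × 3.8 × 4 / 0.73 / 0.92 = 77.31 mg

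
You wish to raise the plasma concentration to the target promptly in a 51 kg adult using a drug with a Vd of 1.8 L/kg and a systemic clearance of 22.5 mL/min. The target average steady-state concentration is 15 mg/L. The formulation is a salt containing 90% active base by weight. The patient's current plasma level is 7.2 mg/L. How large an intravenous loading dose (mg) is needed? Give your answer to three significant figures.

Vd(total) = 51 kg × 1.8 L/kg = 91.80 L
LD is governed by Vd — clearance does not enter the loading-dose calculation.
Concentration deficit ΔC = 15 − 7.2 = 7.800 mg/L
LD = Vd × ΔC / S = 91.80 × 7.800 / 0.9 = 795.6 mg

796 mg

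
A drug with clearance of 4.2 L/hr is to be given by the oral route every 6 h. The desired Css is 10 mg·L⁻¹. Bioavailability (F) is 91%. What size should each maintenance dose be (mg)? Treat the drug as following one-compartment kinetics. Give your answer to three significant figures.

D = CL × Css × τ / F = 4.200 × 10 × 6 / 0.91 = 276.9 mg

277 mg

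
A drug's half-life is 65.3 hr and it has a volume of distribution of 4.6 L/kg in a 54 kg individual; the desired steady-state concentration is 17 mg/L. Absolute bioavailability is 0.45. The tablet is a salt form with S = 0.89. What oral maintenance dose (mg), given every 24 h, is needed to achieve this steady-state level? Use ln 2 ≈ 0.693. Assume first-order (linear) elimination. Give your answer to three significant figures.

Total Vd = 4.6 × 54 = 248.4 L
CL = 0.693 × Vd / t½ = 0.693 × 248.4 / 65.3 = 2.636 L/h
D = CL × Css × τ / F / S = 2.636 × 17 × 24 / 0.45 / 0.89 = 2685 mg

2690 mg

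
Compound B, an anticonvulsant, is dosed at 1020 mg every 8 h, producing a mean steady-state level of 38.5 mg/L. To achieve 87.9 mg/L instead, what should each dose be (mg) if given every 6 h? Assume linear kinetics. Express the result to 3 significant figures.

1750 mg

With linear kinetics, Css is proportional to dose rate (D/τ) at fixed clearance.
D₂ = D₁ × (Css,target / Css,current) × (τ₂/τ₁) = 1020 × (87.9/38.5) × (6/8) = 1747 mg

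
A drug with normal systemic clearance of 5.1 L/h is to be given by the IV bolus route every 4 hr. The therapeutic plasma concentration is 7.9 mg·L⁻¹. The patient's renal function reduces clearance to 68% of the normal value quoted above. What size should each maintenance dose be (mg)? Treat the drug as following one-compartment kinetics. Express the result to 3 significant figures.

110 mg

Patient clearance = 0.68 × 5.100 = 3.468 L/h
At steady state, dose per interval replaces the amount cleared in that interval: D/τ = CL·Css.
D = CL × Css × τ = 3.468 × 7.9 × 4 = 109.6 mg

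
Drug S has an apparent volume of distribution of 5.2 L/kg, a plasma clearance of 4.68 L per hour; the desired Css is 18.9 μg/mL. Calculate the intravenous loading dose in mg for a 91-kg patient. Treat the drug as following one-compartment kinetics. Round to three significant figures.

8940 mg

Vd(total) = 91 kg × 5.2 L/kg = 473.2 L
LD = Vd × C = 473.2 × 18.90 = 8943 mg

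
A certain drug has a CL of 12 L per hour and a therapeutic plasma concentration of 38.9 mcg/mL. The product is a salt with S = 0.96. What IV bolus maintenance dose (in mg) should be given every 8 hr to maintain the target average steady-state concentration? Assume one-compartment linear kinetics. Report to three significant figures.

D = CL × Css × τ / S = 12.00 × 38.9 × 8 / 0.96 = 3890 mg

3890 mg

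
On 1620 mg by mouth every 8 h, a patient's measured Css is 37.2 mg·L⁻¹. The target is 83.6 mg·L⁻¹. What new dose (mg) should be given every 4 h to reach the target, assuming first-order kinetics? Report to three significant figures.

With linear kinetics, Css is proportional to dose rate (D/τ) at fixed clearance.
D₂ = D₁ × (Css,target / Css,current) × (τ₂/τ₁) = 1620 × (83.6/37.2) × (4/8) = 1820 mg

1820 mg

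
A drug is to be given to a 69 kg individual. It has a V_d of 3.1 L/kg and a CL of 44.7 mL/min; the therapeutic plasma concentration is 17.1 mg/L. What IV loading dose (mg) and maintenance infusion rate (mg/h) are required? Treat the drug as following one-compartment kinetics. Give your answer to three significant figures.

Total Vd = 3.1 × 69 = 213.9 L
LD = Vd · C_target = 213.9 × 17.1 = 3658 mg
CL = 44.7 mL/min = 44.7 × 0.06 = 2.682 L/h
Maintenance infusion rate = CL × Css = 2.682 × 17.1 = 45.86 mg/h

(a) 3660 mg; (b) 45.9 mg/h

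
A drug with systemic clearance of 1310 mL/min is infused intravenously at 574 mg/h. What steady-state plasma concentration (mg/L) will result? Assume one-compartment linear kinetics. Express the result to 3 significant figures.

CL = 1310 mL/min × 60/1000 = 78.60 L/h
Css = rate / CL = 574 / 78.60 = 7.303 mg/L

7.30 mg/L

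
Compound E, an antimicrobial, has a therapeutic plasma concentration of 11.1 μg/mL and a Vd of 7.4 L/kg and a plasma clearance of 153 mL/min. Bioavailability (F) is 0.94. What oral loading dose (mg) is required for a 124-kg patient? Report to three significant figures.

10800 mg

Vd(total) = 124 kg × 7.4 L/kg = 917.6 L
LD = Vd × C / F = 917.6 × 11.10 / 0.94 = 10840 mg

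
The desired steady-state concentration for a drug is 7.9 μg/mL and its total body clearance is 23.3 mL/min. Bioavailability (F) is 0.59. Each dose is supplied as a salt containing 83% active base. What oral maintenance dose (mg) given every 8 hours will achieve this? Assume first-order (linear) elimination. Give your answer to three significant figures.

180 mg

CL = 23.3 mL/min × 60/1000 = 1.398 L/h
D = CL × Css × τ / F / S = 1.398 × 7.9 × 8 / 0.59 / 0.83 = 180.4 mg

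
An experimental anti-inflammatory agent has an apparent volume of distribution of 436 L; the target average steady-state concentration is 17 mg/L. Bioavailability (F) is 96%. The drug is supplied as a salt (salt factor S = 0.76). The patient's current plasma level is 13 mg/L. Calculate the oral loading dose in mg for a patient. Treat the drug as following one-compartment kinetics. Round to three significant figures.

2390 mg

Concentration deficit ΔC = 17 − 13 = 4.000 mg/L
LD = Vd × ΔC / F / S = 436.0 × 4.000 / 0.96 / 0.76 = 2390 mg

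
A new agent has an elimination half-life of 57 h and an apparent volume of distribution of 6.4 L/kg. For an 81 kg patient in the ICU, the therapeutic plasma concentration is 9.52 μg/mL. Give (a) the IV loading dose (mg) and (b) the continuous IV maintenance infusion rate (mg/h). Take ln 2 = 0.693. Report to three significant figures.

Vd = 6.4 L/kg × 81 kg = 518.4 L
LD = Vd × C = 518.4 × 9.52 = 4935 mg
CL = 0.693 × Vd / t½ = 0.693 × 518.4 / 57 = 6.303 L/h
Infusion rate = CL × Css = 6.303 × 9.52 = 60.00 mg/h

(a) 4940 mg; (b) 60.0 mg/h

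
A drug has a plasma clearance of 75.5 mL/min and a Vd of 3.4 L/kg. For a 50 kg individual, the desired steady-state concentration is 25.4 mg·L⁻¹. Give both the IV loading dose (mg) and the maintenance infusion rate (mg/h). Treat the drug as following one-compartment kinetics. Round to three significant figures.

(a) 4320 mg; (b) 115 mg/h

Vd(total) = 50 kg × 3.4 L/kg = 170.0 L
Loading dose = Vd × C = 170.0 × 25.4 = 4318 mg
CL = 75.5 mL/min = 75.5 × 0.06 = 4.530 L/h
Maintenance: replace elimination → rate = CL × Css = 4.530 × 25.4 = 115.1 mg/h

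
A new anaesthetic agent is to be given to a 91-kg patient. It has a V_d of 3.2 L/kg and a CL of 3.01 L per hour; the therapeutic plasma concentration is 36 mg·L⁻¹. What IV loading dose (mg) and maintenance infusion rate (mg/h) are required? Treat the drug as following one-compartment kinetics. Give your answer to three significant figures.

Total Vd = 3.2 × 91 = 291.2 L
Loading dose = Vd × C = 291.2 × 36 = 10480 mg
Maintenance infusion rate = CL × Css = 3.010 × 36 = 108.4 mg/h

(a) 10500 mg; (b) 108 mg/h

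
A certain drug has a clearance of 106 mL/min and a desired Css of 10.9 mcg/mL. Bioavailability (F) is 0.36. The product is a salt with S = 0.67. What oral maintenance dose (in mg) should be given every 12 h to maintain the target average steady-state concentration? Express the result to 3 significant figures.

CL = 106 mL/min × 60/1000 = 6.360 L/h
D = CL × Css × τ / F / S = 6.360 × 10.9 × 12 / 0.36 / 0.67 = 3449 mg

3450 mg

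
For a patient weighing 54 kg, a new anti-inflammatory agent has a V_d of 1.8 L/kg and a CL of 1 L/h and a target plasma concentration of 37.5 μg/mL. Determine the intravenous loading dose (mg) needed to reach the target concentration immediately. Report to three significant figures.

Vd = 1.8 L/kg × 54 kg = 97.20 L
The loading dose fills Vd to the target concentration.
LD = Vd × C = 97.20 × 37.50 = 3645 mg

3650 mg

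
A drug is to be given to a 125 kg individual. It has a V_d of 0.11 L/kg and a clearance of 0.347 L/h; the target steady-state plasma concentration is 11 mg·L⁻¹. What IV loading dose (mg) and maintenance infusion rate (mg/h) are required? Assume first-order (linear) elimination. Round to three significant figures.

Total Vd = 0.11 × 125 = 13.75 L
Loading dose = Vd × C = 13.75 × 11 = 151.3 mg
Maintenance: replace elimination → rate = CL × Css = 0.3470 × 11 = 3.817 mg/h

(a) 151 mg; (b) 3.82 mg/h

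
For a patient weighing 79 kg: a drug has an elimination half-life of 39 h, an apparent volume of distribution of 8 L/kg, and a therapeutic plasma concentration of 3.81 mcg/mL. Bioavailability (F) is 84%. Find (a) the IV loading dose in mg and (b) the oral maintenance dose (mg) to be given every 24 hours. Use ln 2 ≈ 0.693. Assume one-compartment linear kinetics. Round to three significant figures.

Vd = 8 L/kg × 79 kg = 632.0 L
LD = Vd × C = 632.0 × 3.81 = 2408 mg
CL = 0.693 × Vd / t½ = 0.693 × 632.0 / 39 = 11.23 L/h
D = CL × Css × τ / F = 11.23 × 3.81 × 24 / 0.84 = 1222 mg

(a) 2410 mg; (b) 1220 mg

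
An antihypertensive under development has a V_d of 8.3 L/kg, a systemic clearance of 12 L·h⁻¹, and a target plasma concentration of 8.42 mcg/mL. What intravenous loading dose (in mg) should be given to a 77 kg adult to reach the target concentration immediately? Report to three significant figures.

5380 mg

Total Vd = 8.3 × 77 = 639.1 L
LD = Vd × C = 639.1 × 8.420 = 5381 mg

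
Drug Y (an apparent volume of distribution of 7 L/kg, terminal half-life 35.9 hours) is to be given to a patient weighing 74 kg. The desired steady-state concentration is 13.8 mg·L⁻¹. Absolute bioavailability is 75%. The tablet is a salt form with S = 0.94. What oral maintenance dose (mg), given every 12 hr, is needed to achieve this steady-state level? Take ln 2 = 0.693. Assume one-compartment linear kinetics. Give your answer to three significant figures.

Vd(total) = 74 kg × 7 L/kg = 518.0 L
k = 0.693/35.9 = 0.01930 h⁻¹, so CL = k·Vd = 0.01930 × 518.0 = 9.997 L/h
D = CL × Css × τ / F / S = 9.997 × 13.8 × 12 / 0.75 / 0.94 = 2348 mg

2350 mg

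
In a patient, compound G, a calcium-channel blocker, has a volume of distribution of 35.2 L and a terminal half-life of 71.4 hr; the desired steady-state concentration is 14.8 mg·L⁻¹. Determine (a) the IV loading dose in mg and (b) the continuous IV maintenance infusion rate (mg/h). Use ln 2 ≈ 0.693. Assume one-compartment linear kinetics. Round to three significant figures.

LD = Vd × C = 35.20 × 14.8 = 521.0 mg
CL = 0.693 × Vd / t½ = 0.693 × 35.20 / 71.4 = 0.3416 L/h
Infusion rate = CL × Css = 0.3416 × 14.8 = 5.056 mg/h

(a) 521 mg; (b) 5.06 mg/h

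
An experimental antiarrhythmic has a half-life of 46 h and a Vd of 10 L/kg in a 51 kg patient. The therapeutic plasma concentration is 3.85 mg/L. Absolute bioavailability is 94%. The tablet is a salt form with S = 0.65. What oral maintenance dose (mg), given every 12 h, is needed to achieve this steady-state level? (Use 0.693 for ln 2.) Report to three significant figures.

Vd(total) = 51 kg × 10 L/kg = 510.0 L
CL = 0.693 × Vd / t½ = 0.693 × 510.0 / 46 = 7.683 L/h
D = CL × Css × τ / F / S = 7.683 × 3.85 × 12 / 0.94 / 0.65 = 580.9 mg

581 mg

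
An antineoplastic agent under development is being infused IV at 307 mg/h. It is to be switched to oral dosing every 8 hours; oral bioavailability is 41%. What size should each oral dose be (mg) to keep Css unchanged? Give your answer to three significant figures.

5990 mg

To maintain the same Css, the systemic dosing rate must be unchanged: F·D/τ = infusion rate.
D = rate × τ / F = 307 × 8 / 0.41 = 5990 mg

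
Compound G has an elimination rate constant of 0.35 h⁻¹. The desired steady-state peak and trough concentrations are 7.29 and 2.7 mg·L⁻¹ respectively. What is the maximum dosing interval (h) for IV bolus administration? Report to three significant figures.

Between IV bolus doses, concentration decays as C = C₀·e^(−kτ), so C_peak/C_trough = e^(kτ).
τ_max = ln(C_peak/C_trough) / k = ln(7.29/2.7) / 0.3500 = 0.9933 / 0.3500 = 2.838 h

2.84 h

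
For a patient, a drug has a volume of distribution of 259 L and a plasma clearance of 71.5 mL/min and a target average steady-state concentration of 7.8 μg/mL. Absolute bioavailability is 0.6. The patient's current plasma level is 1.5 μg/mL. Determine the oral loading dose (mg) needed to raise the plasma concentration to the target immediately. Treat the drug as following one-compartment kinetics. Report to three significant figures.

2720 mg

Concentration deficit ΔC = 7.8 − 1.5 = 6.300 mg/L
LD = Vd × ΔC / F = 259.0 × 6.300 / 0.6 = 2720 mg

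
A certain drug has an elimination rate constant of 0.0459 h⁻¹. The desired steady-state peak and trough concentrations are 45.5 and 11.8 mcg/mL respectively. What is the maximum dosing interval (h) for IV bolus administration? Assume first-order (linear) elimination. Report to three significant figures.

Between IV bolus doses, concentration decays as C = C₀·e^(−kτ), so C_peak/C_trough = e^(kτ).
τ_max = ln(C_peak/C_trough) / k = ln(45.5/11.8) / 0.04590 = 1.350 / 0.04590 = 29.41 h

29.4 h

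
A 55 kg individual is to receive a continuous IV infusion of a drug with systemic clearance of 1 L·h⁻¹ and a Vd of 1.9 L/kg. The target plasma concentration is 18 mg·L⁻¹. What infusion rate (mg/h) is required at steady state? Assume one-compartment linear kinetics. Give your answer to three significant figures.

18.0 mg/h

Rate = CL × Css = 1.000 × 18 = 18.00 mg/h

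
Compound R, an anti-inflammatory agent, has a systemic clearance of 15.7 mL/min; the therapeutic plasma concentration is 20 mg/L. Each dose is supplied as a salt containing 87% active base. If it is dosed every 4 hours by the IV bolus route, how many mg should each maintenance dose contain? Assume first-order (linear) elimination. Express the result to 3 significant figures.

86.6 mg

CL = 15.7 mL/min = 15.7 × 0.06 = 0.9420 L/h
D = CL × Css × τ / S = 0.9420 × 20 × 4 / 0.87 = 86.62 mg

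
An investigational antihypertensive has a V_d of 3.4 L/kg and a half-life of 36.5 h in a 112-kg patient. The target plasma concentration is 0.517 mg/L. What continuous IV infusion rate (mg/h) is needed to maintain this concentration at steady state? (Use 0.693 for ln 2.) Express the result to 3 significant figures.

3.74 mg/h

Total Vd = 3.4 × 112 = 380.8 L
k = 0.693/36.5 = 0.01899 h⁻¹, so CL = k·Vd = 0.01899 × 380.8 = 7.231 L/h
Infusion rate = CL × Css = 7.231 × 0.517 = 3.738 mg/h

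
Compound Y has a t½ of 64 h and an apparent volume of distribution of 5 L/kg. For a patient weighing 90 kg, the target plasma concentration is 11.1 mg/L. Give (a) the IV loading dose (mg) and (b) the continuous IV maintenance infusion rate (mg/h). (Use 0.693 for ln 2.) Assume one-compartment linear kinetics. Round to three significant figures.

Vd(total) = 90 kg × 5 L/kg = 450.0 L
LD = Vd × C = 450.0 × 11.1 = 4995 mg
CL = 0.693 × Vd / t½ = 0.693 × 450.0 / 64 = 4.873 L/h
Infusion rate = CL × Css = 4.873 × 11.1 = 54.09 mg/h

(a) 5000 mg; (b) 54.1 mg/h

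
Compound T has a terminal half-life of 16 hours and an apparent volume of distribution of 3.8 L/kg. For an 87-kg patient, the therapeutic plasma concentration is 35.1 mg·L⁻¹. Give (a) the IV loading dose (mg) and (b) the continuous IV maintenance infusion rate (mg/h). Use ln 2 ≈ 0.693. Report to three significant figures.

(a) 11600 mg; (b) 503 mg/h

Vd = 3.8 L/kg × 87 kg = 330.6 L
LD = Vd × C = 330.6 × 35.1 = 11600 mg
CL = 0.693 × Vd / t½ = 0.693 × 330.6 / 16 = 14.32 L/h
Infusion rate = CL × Css = 14.32 × 35.1 = 502.6 mg/h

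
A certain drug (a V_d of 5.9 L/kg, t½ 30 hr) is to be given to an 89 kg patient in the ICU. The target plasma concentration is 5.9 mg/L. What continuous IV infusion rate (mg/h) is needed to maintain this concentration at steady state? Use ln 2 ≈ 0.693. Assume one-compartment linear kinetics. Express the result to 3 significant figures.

71.6 mg/h

Vd(total) = 89 kg × 5.9 L/kg = 525.1 L
k = 0.693/30 = 0.02310 h⁻¹, so CL = k·Vd = 0.02310 × 525.1 = 12.13 L/h
Infusion rate = CL × Css = 12.13 × 5.9 = 71.57 mg/h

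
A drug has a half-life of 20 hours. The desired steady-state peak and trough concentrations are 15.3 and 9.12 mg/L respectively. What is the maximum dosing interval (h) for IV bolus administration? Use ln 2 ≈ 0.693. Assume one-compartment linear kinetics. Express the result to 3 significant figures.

14.9 h

k = 0.693 / t½ = 0.693 / 20 = 0.03465 h⁻¹
Between IV bolus doses, concentration decays as C = C₀·e^(−kτ), so C_peak/C_trough = e^(kτ).
τ_max = ln(C_peak/C_trough) / k = ln(15.3/9.12) / 0.03465 = 0.5174 / 0.03465 = 14.93 h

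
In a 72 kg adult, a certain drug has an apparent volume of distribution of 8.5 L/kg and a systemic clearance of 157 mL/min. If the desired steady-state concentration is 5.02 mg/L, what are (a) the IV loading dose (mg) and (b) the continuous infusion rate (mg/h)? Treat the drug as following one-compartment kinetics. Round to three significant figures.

(a) 3070 mg; (b) 47.3 mg/h

Vd = 8.5 L/kg × 72 kg = 612.0 L
LD = Vd · C_target = 612.0 × 5.02 = 3072 mg
Convert clearance: 157 mL/min × 60 min/h ÷ 1000 mL/L = 9.420 L/h
Maintenance infusion rate = CL × Css = 9.420 × 5.02 = 47.29 mg/h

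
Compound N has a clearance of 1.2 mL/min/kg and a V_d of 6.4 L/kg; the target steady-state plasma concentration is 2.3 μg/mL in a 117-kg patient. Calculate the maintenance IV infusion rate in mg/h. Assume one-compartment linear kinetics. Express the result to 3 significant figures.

CL = 1.2 mL/min/kg × 117 kg = 140.4 mL/min = 140.4 × 60/1000 = 8.424 L/h
Rate = CL × Css = 8.424 × 2.3 = 19.38 mg/h

19.4 mg/h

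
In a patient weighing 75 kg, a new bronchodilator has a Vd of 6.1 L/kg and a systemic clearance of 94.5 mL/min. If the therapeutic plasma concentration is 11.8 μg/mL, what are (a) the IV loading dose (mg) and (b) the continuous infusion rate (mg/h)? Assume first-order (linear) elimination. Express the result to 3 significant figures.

Vd(total) = 75 kg × 6.1 L/kg = 457.5 L
LD = Vd · C_target = 457.5 × 11.8 = 5399 mg
CL = 94.5 mL/min × 60/1000 = 5.670 L/h
Infusion rate = 5.670 L/h × 11.8 mg/L = 66.91 mg/h

(a) 5400 mg; (b) 66.9 mg/h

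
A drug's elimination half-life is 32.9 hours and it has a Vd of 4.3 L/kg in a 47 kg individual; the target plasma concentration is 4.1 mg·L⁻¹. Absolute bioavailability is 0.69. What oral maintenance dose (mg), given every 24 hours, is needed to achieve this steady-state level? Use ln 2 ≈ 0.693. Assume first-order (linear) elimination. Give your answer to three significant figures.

Total Vd = 4.3 × 47 = 202.1 L
k = 0.693/32.9 = 0.02106 h⁻¹, so CL = k·Vd = 0.02106 × 202.1 = 4.256 L/h
D = CL × Css × τ / F = 4.256 × 4.1 × 24 / 0.69 = 606.9 mg

607 mg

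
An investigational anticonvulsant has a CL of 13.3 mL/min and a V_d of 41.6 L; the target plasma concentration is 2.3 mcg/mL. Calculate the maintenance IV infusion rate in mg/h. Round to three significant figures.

Convert clearance: 13.3 mL/min × 60 min/h ÷ 1000 mL/L = 0.7980 L/h
R₀ = 0.7980 × 2.3 = 1.835 mg/h

1.84 mg/h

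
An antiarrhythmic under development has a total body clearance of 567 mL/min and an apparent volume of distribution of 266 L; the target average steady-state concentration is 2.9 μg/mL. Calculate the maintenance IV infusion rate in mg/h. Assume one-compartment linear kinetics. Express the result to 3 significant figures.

CL = 567 mL/min = 567 × 0.06 = 34.02 L/h
R₀ = 34.02 × 2.9 = 98.66 mg/h

98.7 mg/h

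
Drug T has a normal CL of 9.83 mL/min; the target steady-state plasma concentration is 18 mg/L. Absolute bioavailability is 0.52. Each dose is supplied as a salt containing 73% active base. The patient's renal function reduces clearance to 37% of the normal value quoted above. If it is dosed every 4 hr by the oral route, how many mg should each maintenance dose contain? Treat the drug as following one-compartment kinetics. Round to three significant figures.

Convert clearance: 9.83 mL/min × 60 min/h ÷ 1000 mL/L = 0.5898 L/h
Patient clearance = 0.37 × 0.5898 = 0.2182 L/h
At steady state, dose per interval replaces the amount cleared in that interval: F·S·D/τ = CL·Css.
D = CL × Css × τ / F / S = 0.2182 × 18 × 4 / 0.52 / 0.73 = 41.39 mg

41.4 mg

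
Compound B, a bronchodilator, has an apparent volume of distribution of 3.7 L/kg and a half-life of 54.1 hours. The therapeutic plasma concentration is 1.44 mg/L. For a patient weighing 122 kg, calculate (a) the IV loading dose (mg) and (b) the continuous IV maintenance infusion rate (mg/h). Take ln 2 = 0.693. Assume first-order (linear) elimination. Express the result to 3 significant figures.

(a) 650 mg; (b) 8.33 mg/h

Vd = 3.7 L/kg × 122 kg = 451.4 L
LD = Vd × C = 451.4 × 1.44 = 650.0 mg
CL = 0.693 × Vd / t½ = 0.693 × 451.4 / 54.1 = 5.782 L/h
Infusion rate = CL × Css = 5.782 × 1.44 = 8.326 mg/h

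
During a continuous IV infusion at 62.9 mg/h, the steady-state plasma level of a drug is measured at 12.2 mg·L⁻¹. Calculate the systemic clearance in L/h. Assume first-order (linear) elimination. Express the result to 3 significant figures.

5.16 L/h

At steady state, infusion rate = CL × Css, so CL = rate / Css.
CL = 62.9 / 12.2 = 5.156 L/h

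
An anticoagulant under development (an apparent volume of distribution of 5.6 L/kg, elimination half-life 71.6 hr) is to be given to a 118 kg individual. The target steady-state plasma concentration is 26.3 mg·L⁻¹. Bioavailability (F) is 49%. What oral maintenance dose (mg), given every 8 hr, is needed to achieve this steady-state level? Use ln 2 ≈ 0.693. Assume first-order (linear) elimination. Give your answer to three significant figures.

Total Vd = 5.6 × 118 = 660.8 L
CL = ln 2 · Vd / t½ = 0.693 × 660.8 / 71.6 = 6.396 L/h
D = CL × Css × τ / F = 6.396 × 26.3 × 8 / 0.49 = 2746 mg

2750 mg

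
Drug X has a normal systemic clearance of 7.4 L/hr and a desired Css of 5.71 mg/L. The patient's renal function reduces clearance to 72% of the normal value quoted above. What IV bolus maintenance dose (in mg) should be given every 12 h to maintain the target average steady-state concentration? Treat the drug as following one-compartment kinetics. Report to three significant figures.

365 mg

Patient clearance = 0.72 × 7.400 = 5.328 L/h
D = CL × Css × τ = 5.328 × 5.71 × 12 = 365.1 mg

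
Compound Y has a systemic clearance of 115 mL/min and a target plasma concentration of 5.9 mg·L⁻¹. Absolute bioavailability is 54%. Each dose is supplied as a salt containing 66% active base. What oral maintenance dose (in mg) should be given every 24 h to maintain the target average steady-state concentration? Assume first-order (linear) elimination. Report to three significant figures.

2740 mg

CL = 115 mL/min = 115 × 0.06 = 6.900 L/h
At steady state, dose per interval replaces the amount cleared in that interval: F·S·D/τ = CL·Css.
D = CL × Css × τ / F / S = 6.900 × 5.9 × 24 / 0.54 / 0.66 = 2741 mg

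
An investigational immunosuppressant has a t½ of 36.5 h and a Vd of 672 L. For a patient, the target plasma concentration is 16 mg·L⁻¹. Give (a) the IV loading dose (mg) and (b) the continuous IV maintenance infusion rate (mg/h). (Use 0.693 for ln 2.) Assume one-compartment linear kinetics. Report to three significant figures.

LD = Vd × C = 672.0 × 16 = 10750 mg
CL = 0.693 × Vd / t½ = 0.693 × 672.0 / 36.5 = 12.76 L/h
Infusion rate = CL × Css = 12.76 × 16 = 204.2 mg/h

(a) 10800 mg; (b) 204 mg/h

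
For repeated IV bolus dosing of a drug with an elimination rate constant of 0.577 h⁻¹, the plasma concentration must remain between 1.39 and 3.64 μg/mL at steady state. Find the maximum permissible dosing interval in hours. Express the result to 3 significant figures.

1.67 h

Between IV bolus doses, concentration decays as C = C₀·e^(−kτ), so C_peak/C_trough = e^(kτ).
τ_max = ln(C_peak/C_trough) / k = ln(3.64/1.39) / 0.5770 = 0.9627 / 0.5770 = 1.668 h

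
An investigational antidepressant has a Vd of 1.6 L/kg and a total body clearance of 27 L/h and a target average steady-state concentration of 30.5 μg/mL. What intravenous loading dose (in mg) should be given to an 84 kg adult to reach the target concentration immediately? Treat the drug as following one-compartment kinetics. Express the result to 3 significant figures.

Vd = 1.6 L/kg × 84 kg = 134.4 L
LD = Vd × C = 134.4 × 30.50 = 4099 mg

4100 mg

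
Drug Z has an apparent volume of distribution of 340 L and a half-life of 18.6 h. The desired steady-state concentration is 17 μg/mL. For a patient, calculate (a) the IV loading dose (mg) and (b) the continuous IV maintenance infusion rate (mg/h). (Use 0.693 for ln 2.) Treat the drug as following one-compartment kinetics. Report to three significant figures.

LD = Vd × C = 340.0 × 17 = 5780 mg
CL = 0.693 × Vd / t½ = 0.693 × 340.0 / 18.6 = 12.67 L/h
Infusion rate = CL × Css = 12.67 × 17 = 215.4 mg/h

(a) 5780 mg; (b) 215 mg/h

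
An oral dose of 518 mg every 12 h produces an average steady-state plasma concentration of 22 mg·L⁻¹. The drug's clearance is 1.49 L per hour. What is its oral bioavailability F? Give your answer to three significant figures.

F·D/τ = CL·Css at steady state → F = CL·Css·τ / D.
F = 1.49 × 22 × 12 / 518 = 0.759

0.759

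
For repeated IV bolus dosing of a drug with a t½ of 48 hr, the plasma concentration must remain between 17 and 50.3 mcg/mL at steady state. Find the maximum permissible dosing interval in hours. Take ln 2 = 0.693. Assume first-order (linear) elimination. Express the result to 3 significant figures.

75.1 h

k = 0.693 / t½ = 0.693 / 48 = 0.01444 h⁻¹
Between IV bolus doses, concentration decays as C = C₀·e^(−kτ), so C_peak/C_trough = e^(kτ).
τ_max = ln(C_peak/C_trough) / k = ln(50.3/17) / 0.01444 = 1.085 / 0.01444 = 75.14 h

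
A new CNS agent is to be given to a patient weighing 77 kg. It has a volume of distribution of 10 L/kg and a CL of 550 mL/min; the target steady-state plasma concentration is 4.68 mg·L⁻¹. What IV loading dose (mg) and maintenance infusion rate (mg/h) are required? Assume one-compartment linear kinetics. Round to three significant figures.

(a) 3600 mg; (b) 154 mg/h

Vd = 10 L/kg × 77 kg = 770.0 L
LD = Vd · C_target = 770.0 × 4.68 = 3604 mg
CL = 550 mL/min = 550 × 0.06 = 33.00 L/h
Maintenance: replace elimination → rate = CL × Css = 33.00 × 4.68 = 154.4 mg/h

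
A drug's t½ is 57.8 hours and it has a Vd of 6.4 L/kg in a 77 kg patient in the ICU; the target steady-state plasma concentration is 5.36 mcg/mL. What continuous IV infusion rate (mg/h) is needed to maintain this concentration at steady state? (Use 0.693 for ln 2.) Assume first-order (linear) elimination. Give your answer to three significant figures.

31.7 mg/h

Total Vd = 6.4 × 77 = 492.8 L
CL = ln 2 · Vd / t½ = 0.693 × 492.8 / 57.8 = 5.908 L/h
Infusion rate = CL × Css = 5.908 × 5.36 = 31.67 mg/h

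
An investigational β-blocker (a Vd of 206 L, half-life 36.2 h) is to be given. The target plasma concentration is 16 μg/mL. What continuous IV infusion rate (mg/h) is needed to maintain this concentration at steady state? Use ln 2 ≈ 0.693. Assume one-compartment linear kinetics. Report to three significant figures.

63.1 mg/h

CL = 0.693 × Vd / t½ = 0.693 × 206.0 / 36.2 = 3.944 L/h
Infusion rate = CL × Css = 3.944 × 16 = 63.10 mg/h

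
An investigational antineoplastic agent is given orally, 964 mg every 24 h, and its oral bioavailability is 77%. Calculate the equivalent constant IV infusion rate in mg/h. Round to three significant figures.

Equivalent systemic input: infusion rate = F·D/τ.
Rate = 0.77 × 964 / 24 = 30.93 mg/h

30.9 mg/h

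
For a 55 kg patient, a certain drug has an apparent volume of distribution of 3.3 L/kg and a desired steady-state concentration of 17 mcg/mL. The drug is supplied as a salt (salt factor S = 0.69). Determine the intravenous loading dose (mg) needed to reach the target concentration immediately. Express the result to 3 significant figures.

Vd(total) = 55 kg × 3.3 L/kg = 181.5 L
LD = Vd × C / S = 181.5 × 17.00 / 0.69 = 4472 mg

4470 mg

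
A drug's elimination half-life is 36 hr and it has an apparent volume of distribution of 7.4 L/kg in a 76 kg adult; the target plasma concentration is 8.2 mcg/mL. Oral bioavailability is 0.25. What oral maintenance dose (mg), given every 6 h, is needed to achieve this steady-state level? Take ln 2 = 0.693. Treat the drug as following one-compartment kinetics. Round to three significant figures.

Vd(total) = 76 kg × 7.4 L/kg = 562.4 L
CL = 0.693 × Vd / t½ = 0.693 × 562.4 / 36 = 10.83 L/h
D = CL × Css × τ / F = 10.83 × 8.2 × 6 / 0.25 = 2131 mg

2130 mg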